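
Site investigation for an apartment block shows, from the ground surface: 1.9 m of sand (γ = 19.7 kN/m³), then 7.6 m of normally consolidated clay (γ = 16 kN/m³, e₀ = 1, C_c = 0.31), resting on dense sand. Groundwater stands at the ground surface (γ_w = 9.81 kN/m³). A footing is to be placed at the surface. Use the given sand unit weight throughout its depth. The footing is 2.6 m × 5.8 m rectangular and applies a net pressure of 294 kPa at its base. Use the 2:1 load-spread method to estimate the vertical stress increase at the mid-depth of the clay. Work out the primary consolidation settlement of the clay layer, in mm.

S_c ≈ 379 mm

Mid-depth of clay below the ground surface: z = 1.9 + 7.6/2 = 5.7 m.
Total vertical stress at mid-clay: σ_v = 19.7×1.9 + 16×3.8 = 98.23 kPa.
Pore pressure: u = 9.81×(5.7 − 0) = 55.917 kPa.
Initial effective stress: σ'_0 = σ_v − u = 98.23 − 55.917 = 42.313 kPa.
Stress increase at mid-clay by the 2:1 spreading method:
Δσ = qBL/((B+z)(L+z)) = 294×2.6×5.8/((2.6+5.7)(5.8+5.7)) = 46.449 kPa
Final effective stress: σ'_f = σ'_0 + Δσ = 42.313 + 46.449 = 88.762 kPa.
Normally consolidated clay, so the full stress increment lies on the virgin compression line:
S_c = C_c·H/(1+e₀)·log₁₀(σ'_f/σ'_0) = 0.31×7.6/(1+1)×log₁₀(88.762/42.313)
    = 1.178 × 0.32175 = 0.379 m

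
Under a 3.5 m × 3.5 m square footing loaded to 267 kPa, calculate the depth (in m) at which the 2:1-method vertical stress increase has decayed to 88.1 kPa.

2:1 spreading — at depth z the loaded area has grown by z in each plan dimension:
qB²/(B+z)² = Δσ_z ⇒ z = B(√(q/Δσ_z) − 1) = 3.5×(√(267/88.1) − 1) = 2.593 m

z ≈ 2.59 m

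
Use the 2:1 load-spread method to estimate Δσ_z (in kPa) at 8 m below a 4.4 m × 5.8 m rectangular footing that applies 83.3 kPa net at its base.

By the 2:1 method the load spreads at 1 horizontal : 2 vertical, so at depth z the loaded area has grown by z in each plan dimension:
Δσ = qBL/((B+z)(L+z)) = 83.3×4.4×5.8/((4.4+8)(5.8+8)) = 12.423 kPa

Δσ_z ≈ 12.4 kPa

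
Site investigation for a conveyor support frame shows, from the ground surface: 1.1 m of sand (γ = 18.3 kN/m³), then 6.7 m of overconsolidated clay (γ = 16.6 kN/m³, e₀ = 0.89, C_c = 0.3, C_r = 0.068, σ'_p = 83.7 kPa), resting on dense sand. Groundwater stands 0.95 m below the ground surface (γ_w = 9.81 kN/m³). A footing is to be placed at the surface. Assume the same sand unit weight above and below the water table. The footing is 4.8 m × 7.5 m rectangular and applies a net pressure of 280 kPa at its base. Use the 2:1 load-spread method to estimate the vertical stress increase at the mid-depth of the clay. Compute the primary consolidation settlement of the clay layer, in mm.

Mid-depth of clay below the ground surface: z = 1.1 + 6.7/2 = 4.45 m.
Total vertical stress at mid-clay: σ_v = 18.3×1.1 + 16.6×3.35 = 75.74 kPa.
Pore pressure: u = 9.81×(4.45 − 0.95) = 34.335 kPa.
Initial effective stress: σ'_0 = σ_v − u = 75.74 − 34.335 = 41.405 kPa.
Stress increase at mid-clay by the 2:1 spreading method:
Δσ = qBL/((B+z)(L+z)) = 280×4.8×7.5/((4.8+4.45)(7.5+4.45)) = 91.191 kPa
Final effective stress: σ'_f = 41.405 + 91.191 = 132.6 kPa.
σ'_f = 132.6 > σ'_p = 83.7 kPa, so the stress path crosses the preconsolidation pressure — recompression up to σ'_p, then virgin compression beyond:
S_c = H/(1+e₀)·[C_r·log₁₀(σ'_p/σ'_0) + C_c·log₁₀(σ'_f/σ'_p)]
    = 6.7/1.89 × [0.068×log₁₀(83.7/41.405) + 0.3×log₁₀(132.6/83.7)]
    = 3.545 × [0.020786 + 0.059945] = 0.2862 m

S_c ≈ 286 mm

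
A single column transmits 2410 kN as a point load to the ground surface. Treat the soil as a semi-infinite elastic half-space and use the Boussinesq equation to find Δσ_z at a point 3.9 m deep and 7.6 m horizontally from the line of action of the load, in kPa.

Δσ_z ≈ 1.5 kPa

Boussinesq vertical stress below a point load on an elastic half-space:
Δσ_z = 3P/(2πz²) · [1 + (r/z)²]^(−5/2)
r/z = 7.6/3.9 = 1.9487; [1+(r/z)²]^(−5/2) = 0.019836.
Δσ_z = 3×2410/(2π×3.9²) × 0.019836 = 75.654 × 0.019836 = 1.501 kPa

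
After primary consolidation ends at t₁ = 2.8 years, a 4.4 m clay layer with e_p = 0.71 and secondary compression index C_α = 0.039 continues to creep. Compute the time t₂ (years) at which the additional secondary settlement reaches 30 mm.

S_s = C_α·H/(1+e_p)·log₁₀(t₂/t₁) ⇒ log₁₀(t₂/t₁) = S_s·(1+e_p)/(C_α·H).
log₁₀(t₂/t₁) = 0.03 × (1+0.71) / (0.039×4.4) = 0.299
t₂ = t₁ × 10^0.299 = 2.8 × 1.99 = 5.573 years

t₂ ≈ 5.57 years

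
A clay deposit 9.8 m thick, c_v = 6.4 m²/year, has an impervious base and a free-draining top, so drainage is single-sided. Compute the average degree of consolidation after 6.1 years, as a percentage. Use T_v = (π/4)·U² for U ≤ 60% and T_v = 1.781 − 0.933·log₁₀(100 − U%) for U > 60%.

Drainage path length: H_d = H = 9.8 m (single drainage).
T_v = c_v·t/H_d² = 6.4×6.1/9.8² = 0.4065.
T_v = 0.4065 corresponds to the U > 60% branch:
U = 1 − 10^((1.781 − T_v)/0.933)/100 = 0.7027

U ≈ 70.3 %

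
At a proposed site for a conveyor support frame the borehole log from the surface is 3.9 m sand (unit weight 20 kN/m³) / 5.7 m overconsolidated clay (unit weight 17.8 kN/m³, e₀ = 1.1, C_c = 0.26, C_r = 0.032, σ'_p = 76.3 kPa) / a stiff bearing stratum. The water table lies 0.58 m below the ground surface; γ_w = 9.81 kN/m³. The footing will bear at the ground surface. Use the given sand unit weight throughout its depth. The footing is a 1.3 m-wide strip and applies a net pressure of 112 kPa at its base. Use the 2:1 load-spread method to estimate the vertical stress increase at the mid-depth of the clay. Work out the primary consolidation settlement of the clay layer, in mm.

Mid-depth of clay below the ground surface: z = 3.9 + 5.7/2 = 6.75 m.
Total vertical stress at mid-clay: σ_v = 20×3.9 + 17.8×2.85 = 128.73 kPa.
Pore pressure: u = 9.81×(6.75 − 0.58) = 60.528 kPa.
Initial effective stress: σ'_0 = σ_v − u = 128.73 − 60.528 = 68.202 kPa.
Stress increase at mid-clay by the 2:1 spreading method:
Δσ = qB/(B+z) = 112×1.3/(1.3+6.75) = 18.087 kPa
Final effective stress: σ'_f = 68.202 + 18.087 = 86.289 kPa.
σ'_f = 86.289 > σ'_p = 76.3 kPa, so the stress path crosses the preconsolidation pressure — recompression up to σ'_p, then virgin compression beyond:
S_c = H/(1+e₀)·[C_r·log₁₀(σ'_p/σ'_0) + C_c·log₁₀(σ'_f/σ'_p)]
    = 5.7/2.1 × [0.032×log₁₀(76.3/68.202) + 0.26×log₁₀(86.289/76.3)]
    = 2.7143 × [0.0015593 + 0.013892] = 0.04194 m

S_c ≈ 41.9 mm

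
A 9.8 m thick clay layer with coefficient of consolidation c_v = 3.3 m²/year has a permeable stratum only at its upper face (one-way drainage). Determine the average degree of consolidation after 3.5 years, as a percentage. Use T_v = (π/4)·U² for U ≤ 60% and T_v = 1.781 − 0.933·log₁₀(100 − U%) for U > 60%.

Drainage path length: H_d = H = 9.8 m (single drainage).
T_v = c_v·t/H_d² = 3.3×3.5/9.8² = 0.12026.
T_v = 0.12026 corresponds to the U ≤ 60% branch:
U = √(4T_v/π) = 0.3913

U ≈ 39.1 %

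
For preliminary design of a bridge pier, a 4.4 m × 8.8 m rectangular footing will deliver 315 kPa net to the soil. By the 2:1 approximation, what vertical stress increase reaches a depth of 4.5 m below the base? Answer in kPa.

By the 2:1 method the load spreads at 1 horizontal : 2 vertical, so at depth z the loaded area has grown by z in each plan dimension:
Δσ = qBL/((B+z)(L+z)) = 315×4.4×8.8/((4.4+4.5)(8.8+4.5)) = 103.04 kPa

Δσ_z ≈ 103 kPa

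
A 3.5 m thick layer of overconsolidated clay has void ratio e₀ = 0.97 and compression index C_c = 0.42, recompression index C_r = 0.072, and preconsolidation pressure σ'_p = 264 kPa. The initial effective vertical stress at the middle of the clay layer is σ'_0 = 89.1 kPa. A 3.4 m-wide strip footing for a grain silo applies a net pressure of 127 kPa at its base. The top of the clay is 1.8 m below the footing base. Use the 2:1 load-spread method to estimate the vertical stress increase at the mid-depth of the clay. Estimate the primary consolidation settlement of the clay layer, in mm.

Mid-depth of clay below the footing base: z = 1.8 + 3.5/2 = 3.55 m.
Stress increase at mid-clay by the 2:1 spreading method:
Δσ = qB/(B+z) = 127×3.4/(3.4+3.55) = 62.129 kPa
Final effective stress: σ'_f = 89.1 + 62.129 = 151.23 kPa.
σ'_f = 151.23 ≤ σ'_p = 264 kPa, so the clay remains overconsolidated and only the recompression index applies:
S_c = C_r·H/(1+e₀)·log₁₀(σ'_f/σ'_0) = 0.072×3.5/1.97×log₁₀(151.23/89.1)
    = 0.12792 × 0.22976 = 0.02939 m

S_c ≈ 29.4 mm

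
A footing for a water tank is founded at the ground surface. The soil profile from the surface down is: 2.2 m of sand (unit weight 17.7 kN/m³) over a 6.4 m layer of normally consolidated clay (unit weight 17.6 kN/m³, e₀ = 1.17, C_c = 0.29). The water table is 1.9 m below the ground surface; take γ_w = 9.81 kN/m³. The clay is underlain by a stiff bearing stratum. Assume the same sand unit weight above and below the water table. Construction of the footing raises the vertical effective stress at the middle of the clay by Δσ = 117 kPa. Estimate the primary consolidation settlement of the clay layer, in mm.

S_c ≈ 398 mm

Mid-depth of clay below the ground surface: z = 2.2 + 6.4/2 = 5.4 m.
Total vertical stress at mid-clay: σ_v = 17.7×2.2 + 17.6×3.2 = 95.26 kPa.
Pore pressure: u = 9.81×(5.4 − 1.9) = 34.335 kPa.
Initial effective stress: σ'_0 = σ_v − u = 95.26 − 34.335 = 60.925 kPa.
Final effective stress: σ'_f = σ'_0 + Δσ = 60.925 + 117 = 177.93 kPa.
Normally consolidated clay, so the full stress increment lies on the virgin compression line:
S_c = C_c·H/(1+e₀)·log₁₀(σ'_f/σ'_0) = 0.29×6.4/(1+1.17)×log₁₀(177.93/60.925)
    = 0.8553 × 0.46545 = 0.3981 m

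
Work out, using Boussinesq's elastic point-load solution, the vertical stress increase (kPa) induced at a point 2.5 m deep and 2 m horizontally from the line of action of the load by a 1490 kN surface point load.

Δσ_z ≈ 33 kPa

Boussinesq vertical stress below a point load on an elastic half-space:
Δσ_z = 3P/(2πz²) · [1 + (r/z)²]^(−5/2)
r/z = 2/2.5 = 0.8; [1+(r/z)²]^(−5/2) = 0.29033.
Δσ_z = 3×1490/(2π×2.5²) × 0.29033 = 113.83 × 0.29033 = 33.05 kPa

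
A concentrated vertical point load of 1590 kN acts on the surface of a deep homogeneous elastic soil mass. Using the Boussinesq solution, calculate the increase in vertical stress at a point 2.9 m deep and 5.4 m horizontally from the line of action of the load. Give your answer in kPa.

Boussinesq vertical stress below a point load on an elastic half-space:
Δσ_z = 3P/(2πz²) · [1 + (r/z)²]^(−5/2)
r/z = 5.4/2.9 = 1.8621; [1+(r/z)²]^(−5/2) = 0.023708.
Δσ_z = 3×1590/(2π×2.9²) × 0.023708 = 90.27 × 0.023708 = 2.14 kPa

Δσ_z ≈ 2.14 kPa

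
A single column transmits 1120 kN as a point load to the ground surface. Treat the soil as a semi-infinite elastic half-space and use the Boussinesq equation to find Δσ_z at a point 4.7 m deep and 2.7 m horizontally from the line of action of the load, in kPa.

Boussinesq vertical stress below a point load on an elastic half-space:
Δσ_z = 3P/(2πz²) · [1 + (r/z)²]^(−5/2)
r/z = 2.7/4.7 = 0.57447; [1+(r/z)²]^(−5/2) = 0.49018.
Δσ_z = 3×1120/(2π×4.7²) × 0.49018 = 24.208 × 0.49018 = 11.87 kPa

Δσ_z ≈ 11.9 kPa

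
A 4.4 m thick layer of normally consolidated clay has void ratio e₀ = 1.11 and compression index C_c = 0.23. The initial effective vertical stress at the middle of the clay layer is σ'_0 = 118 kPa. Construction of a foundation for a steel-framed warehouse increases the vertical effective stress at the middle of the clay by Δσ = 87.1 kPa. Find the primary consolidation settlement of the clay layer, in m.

Final effective stress: σ'_f = σ'_0 + Δσ = 118 + 87.1 = 205.1 kPa.
Normally consolidated clay, so the full stress increment lies on the virgin compression line:
S_c = C_c·H/(1+e₀)·log₁₀(σ'_f/σ'_0) = 0.23×4.4/(1+1.11)×log₁₀(205.1/118)
    = 0.47962 × 0.24008 = 0.1151 m

S_c ≈ 0.115 m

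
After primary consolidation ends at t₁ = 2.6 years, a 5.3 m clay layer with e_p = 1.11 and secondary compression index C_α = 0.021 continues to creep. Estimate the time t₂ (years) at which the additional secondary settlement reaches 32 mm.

S_s = C_α·H/(1+e_p)·log₁₀(t₂/t₁) ⇒ log₁₀(t₂/t₁) = S_s·(1+e_p)/(C_α·H).
log₁₀(t₂/t₁) = 0.032 × (1+1.11) / (0.021×5.3) = 0.6066
t₂ = t₁ × 10^0.6066 = 2.6 × 4.042 = 10.51 years

t₂ ≈ 10.5 years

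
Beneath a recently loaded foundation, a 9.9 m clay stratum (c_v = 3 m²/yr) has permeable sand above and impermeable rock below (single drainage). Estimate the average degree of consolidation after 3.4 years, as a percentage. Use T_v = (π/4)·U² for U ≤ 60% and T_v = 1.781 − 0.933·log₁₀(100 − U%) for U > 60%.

U ≈ 36.4 %

Drainage path length: H_d = H = 9.9 m (single drainage).
T_v = c_v·t/H_d² = 3×3.4/9.9² = 0.10407.
T_v = 0.10407 corresponds to the U ≤ 60% branch:
U = √(4T_v/π) = 0.364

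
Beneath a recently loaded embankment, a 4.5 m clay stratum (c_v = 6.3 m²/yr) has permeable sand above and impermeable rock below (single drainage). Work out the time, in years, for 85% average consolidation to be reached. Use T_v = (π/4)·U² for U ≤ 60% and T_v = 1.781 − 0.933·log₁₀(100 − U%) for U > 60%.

Drainage path length: H_d = H = 4.5 m (single drainage).
U > 60%: T_v = 1.781 − 0.933·log₁₀(100 − 85) = 0.68371.
t = T_v·H_d²/c_v = 0.68371×4.5²/6.3 = 2.198 years.

t ≈ 2.2 years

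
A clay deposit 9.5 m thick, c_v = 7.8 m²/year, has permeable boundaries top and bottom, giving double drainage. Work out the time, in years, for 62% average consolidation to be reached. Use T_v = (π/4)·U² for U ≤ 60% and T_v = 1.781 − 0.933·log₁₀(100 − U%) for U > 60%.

t ≈ 0.888 years

Drainage path length: H_d = H/2 = 4.75 m (double drainage).
U > 60%: T_v = 1.781 − 0.933·log₁₀(100 − 62) = 0.30706.
t = T_v·H_d²/c_v = 0.30706×4.75²/7.8 = 0.8882 years.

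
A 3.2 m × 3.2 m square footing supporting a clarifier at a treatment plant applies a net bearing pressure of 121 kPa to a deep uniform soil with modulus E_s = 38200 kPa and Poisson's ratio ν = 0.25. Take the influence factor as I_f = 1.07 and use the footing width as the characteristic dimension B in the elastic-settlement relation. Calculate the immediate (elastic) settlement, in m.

S_e ≈ 0.0102 m

Immediate (elastic) settlement: S_e = q·B·(1−ν²)/E_s · I_f.
S_e = 121 × 3.2 × (1 − 0.25²) / 38200 × 1.07
    = 121 × 3.2 × 0.9375 / 38200 × 1.07
    = 0.01017 m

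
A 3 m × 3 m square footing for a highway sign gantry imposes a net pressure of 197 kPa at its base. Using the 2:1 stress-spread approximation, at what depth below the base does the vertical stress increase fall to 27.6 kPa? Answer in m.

2:1 spreading — at depth z the loaded area has grown by z in each plan dimension:
qB²/(B+z)² = Δσ_z ⇒ z = B(√(q/Δσ_z) − 1) = 3×(√(197/27.6) − 1) = 5.015 m

z ≈ 5.01 m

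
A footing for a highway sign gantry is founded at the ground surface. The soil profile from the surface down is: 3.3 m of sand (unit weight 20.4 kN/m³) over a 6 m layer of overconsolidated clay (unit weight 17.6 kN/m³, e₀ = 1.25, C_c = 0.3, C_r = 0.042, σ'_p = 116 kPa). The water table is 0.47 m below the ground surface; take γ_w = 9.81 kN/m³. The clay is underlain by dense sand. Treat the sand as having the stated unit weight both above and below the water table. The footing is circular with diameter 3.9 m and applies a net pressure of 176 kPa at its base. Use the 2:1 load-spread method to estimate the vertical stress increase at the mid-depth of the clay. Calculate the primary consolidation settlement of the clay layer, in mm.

Mid-depth of clay below the ground surface: z = 3.3 + 6/2 = 6.3 m.
Total vertical stress at mid-clay: σ_v = 20.4×3.3 + 17.6×3 = 120.12 kPa.
Pore pressure: u = 9.81×(6.3 − 0.47) = 57.192 kPa.
Initial effective stress: σ'_0 = σ_v − u = 120.12 − 57.192 = 62.928 kPa.
Stress increase at mid-clay by the 2:1 spreading method:
Δσ ≈ qD²/(D+z)² = 176×3.9²/(3.9+6.3)² = 25.73 kPa
Final effective stress: σ'_f = 62.928 + 25.73 = 88.658 kPa.
σ'_f = 88.658 ≤ σ'_p = 116 kPa, so the clay remains overconsolidated and only the recompression index applies:
S_c = C_r·H/(1+e₀)·log₁₀(σ'_f/σ'_0) = 0.042×6/2.25×log₁₀(88.658/62.928)
    = 0.112 × 0.14887 = 0.01667 m

S_c ≈ 16.7 mm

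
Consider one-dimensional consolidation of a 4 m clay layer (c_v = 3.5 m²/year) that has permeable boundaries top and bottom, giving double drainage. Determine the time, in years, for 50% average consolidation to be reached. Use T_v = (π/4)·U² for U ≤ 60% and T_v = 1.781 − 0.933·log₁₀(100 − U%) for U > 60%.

Drainage path length: H_d = H/2 = 2 m (double drainage).
U ≤ 60%: T_v = (π/4)·U² = (π/4)×0.5² = 0.19635.
t = T_v·H_d²/c_v = 0.19635×2²/3.5 = 0.2244 years.

t ≈ 0.224 years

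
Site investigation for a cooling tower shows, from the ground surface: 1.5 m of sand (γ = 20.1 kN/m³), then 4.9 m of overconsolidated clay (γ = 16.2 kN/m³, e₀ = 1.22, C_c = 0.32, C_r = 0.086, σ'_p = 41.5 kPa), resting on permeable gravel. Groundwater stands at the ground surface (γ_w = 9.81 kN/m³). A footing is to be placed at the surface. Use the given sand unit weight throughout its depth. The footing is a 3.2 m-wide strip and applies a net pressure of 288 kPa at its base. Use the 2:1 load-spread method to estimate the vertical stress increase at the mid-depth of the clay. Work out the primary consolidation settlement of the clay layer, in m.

S_c ≈ 0.438 m

Mid-depth of clay below the ground surface: z = 1.5 + 4.9/2 = 3.95 m.
Total vertical stress at mid-clay: σ_v = 20.1×1.5 + 16.2×2.45 = 69.84 kPa.
Pore pressure: u = 9.81×(3.95 − 0) = 38.75 kPa.
Initial effective stress: σ'_0 = σ_v − u = 69.84 − 38.75 = 31.09 kPa.
Stress increase at mid-clay by the 2:1 spreading method:
Δσ = qB/(B+z) = 288×3.2/(3.2+3.95) = 128.9 kPa
Final effective stress: σ'_f = 31.09 + 128.9 = 159.99 kPa.
σ'_f = 159.99 > σ'_p = 41.5 kPa, so the stress path crosses the preconsolidation pressure — recompression up to σ'_p, then virgin compression beyond:
S_c = H/(1+e₀)·[C_r·log₁₀(σ'_p/σ'_0) + C_c·log₁₀(σ'_f/σ'_p)]
    = 4.9/2.22 × [0.086×log₁₀(41.5/31.09) + 0.32×log₁₀(159.99/41.5)]
    = 2.2072 × [0.010787 + 0.18753] = 0.4377 m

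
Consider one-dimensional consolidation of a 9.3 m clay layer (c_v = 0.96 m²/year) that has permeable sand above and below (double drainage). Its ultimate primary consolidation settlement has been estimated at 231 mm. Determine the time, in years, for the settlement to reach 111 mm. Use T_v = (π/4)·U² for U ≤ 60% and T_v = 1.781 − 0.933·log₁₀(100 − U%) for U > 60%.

t ≈ 4.08 years

Drainage path length: H_d = H/2 = 4.65 m (double drainage).
U = S(t)/S_ult = 111/231 = 0.4805.
U ≤ 60%: T_v = (π/4)·U² = (π/4)×0.48052² = 0.18135.
t = T_v·H_d²/c_v = 0.18135×4.65²/0.96 = 4.085 years.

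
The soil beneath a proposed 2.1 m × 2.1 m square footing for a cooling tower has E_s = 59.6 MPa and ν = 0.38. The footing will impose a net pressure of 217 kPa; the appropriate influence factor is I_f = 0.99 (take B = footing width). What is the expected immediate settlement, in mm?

Immediate (elastic) settlement: S_e = q·B·(1−ν²)/E_s · I_f.
E_s = 59.6 MPa = 59600 kPa.
S_e = 217 × 2.1 × (1 − 0.38²) / 59600 × 0.99
    = 217 × 2.1 × 0.8556 / 59600 × 0.99
    = 0.006476 m = 6.476 mm

S_e ≈ 6.48 mm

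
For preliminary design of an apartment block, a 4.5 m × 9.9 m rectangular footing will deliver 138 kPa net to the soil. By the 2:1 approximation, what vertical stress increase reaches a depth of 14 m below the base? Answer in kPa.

Δσ_z ≈ 13.9 kPa

By the 2:1 method the load spreads at 1 horizontal : 2 vertical, so at depth z the loaded area has grown by z in each plan dimension:
Δσ = qBL/((B+z)(L+z)) = 138×4.5×9.9/((4.5+14)(9.9+14)) = 13.905 kPa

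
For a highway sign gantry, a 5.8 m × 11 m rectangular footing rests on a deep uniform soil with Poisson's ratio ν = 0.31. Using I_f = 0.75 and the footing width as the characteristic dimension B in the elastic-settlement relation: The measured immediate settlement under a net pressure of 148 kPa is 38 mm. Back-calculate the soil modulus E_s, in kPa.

E_s ≈ 15300 kPa

S_e = q·B·(1−ν²)/E_s · I_f  ⇒  E_s = q·B·(1−ν²)·I_f / S_e.
E_s = 148 × 5.8 × 0.9039 × 0.75 / 0.038 = 15310 kPa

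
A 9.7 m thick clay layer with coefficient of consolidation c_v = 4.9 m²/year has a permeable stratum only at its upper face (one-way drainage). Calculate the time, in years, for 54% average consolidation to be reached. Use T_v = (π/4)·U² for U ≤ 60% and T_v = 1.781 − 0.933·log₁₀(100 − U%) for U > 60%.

Drainage path length: H_d = H = 9.7 m (single drainage).
U ≤ 60%: T_v = (π/4)·U² = (π/4)×0.54² = 0.22902.
t = T_v·H_d²/c_v = 0.22902×9.7²/4.9 = 4.398 years.

t ≈ 4.4 years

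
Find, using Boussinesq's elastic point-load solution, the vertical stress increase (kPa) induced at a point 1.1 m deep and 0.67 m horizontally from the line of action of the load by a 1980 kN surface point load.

Δσ_z ≈ 355 kPa

Boussinesq vertical stress below a point load on an elastic half-space:
Δσ_z = 3P/(2πz²) · [1 + (r/z)²]^(−5/2)
r/z = 0.67/1.1 = 0.60909; [1+(r/z)²]^(−5/2) = 0.45437.
Δσ_z = 3×1980/(2π×1.1²) × 0.45437 = 781.31 × 0.45437 = 355 kPa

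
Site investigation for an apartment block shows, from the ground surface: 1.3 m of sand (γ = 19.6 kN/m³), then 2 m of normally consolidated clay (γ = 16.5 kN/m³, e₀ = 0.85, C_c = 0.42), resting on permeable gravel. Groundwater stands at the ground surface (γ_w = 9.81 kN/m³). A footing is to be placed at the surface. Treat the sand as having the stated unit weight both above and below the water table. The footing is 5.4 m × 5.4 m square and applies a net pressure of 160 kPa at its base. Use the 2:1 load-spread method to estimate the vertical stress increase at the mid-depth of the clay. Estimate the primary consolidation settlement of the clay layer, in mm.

S_c ≈ 319 mm

Mid-depth of clay below the ground surface: z = 1.3 + 2/2 = 2.3 m.
Total vertical stress at mid-clay: σ_v = 19.6×1.3 + 16.5×1 = 41.98 kPa.
Pore pressure: u = 9.81×(2.3 − 0) = 22.563 kPa.
Initial effective stress: σ'_0 = σ_v − u = 41.98 − 22.563 = 19.417 kPa.
Stress increase at mid-clay by the 2:1 spreading method:
Δσ = qBL/((B+z)(L+z)) = 160×5.4×5.4/((5.4+2.3)(5.4+2.3)) = 78.691 kPa
Final effective stress: σ'_f = σ'_0 + Δσ = 19.417 + 78.691 = 98.108 kPa.
Normally consolidated clay, so the full stress increment lies on the virgin compression line:
S_c = C_c·H/(1+e₀)·log₁₀(σ'_f/σ'_0) = 0.42×2/(1+0.85)×log₁₀(98.108/19.417)
    = 0.45405 × 0.70352 = 0.3194 m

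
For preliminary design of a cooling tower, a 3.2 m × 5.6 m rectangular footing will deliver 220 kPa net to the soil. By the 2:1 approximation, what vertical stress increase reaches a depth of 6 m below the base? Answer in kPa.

By the 2:1 method the load spreads at 1 horizontal : 2 vertical, so at depth z the loaded area has grown by z in each plan dimension:
Δσ = qBL/((B+z)(L+z)) = 220×3.2×5.6/((3.2+6)(5.6+6)) = 36.942 kPa

Δσ_z ≈ 36.9 kPa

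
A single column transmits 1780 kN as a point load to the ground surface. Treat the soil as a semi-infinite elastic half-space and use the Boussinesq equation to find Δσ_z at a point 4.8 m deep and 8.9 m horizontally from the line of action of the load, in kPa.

Δσ_z ≈ 0.889 kPa

Boussinesq vertical stress below a point load on an elastic half-space:
Δσ_z = 3P/(2πz²) · [1 + (r/z)²]^(−5/2)
r/z = 8.9/4.8 = 1.8542; [1+(r/z)²]^(−5/2) = 0.024102.
Δσ_z = 3×1780/(2π×4.8²) × 0.024102 = 36.887 × 0.024102 = 0.8891 kPa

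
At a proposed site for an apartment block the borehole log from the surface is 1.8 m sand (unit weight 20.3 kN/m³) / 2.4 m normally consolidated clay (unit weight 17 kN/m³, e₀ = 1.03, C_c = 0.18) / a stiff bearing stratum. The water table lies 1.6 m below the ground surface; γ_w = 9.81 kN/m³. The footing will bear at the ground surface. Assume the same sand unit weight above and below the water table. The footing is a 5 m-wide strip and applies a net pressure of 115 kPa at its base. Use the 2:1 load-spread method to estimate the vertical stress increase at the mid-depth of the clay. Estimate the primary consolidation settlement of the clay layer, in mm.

S_c ≈ 90.5 mm

Mid-depth of clay below the ground surface: z = 1.8 + 2.4/2 = 3 m.
Total vertical stress at mid-clay: σ_v = 20.3×1.8 + 17×1.2 = 56.94 kPa.
Pore pressure: u = 9.81×(3 − 1.6) = 13.734 kPa.
Initial effective stress: σ'_0 = σ_v − u = 56.94 − 13.734 = 43.206 kPa.
Stress increase at mid-clay by the 2:1 spreading method:
Δσ = qB/(B+z) = 115×5/(5+3) = 71.875 kPa
Final effective stress: σ'_f = σ'_0 + Δσ = 43.206 + 71.875 = 115.08 kPa.
Normally consolidated clay, so the full stress increment lies on the virgin compression line:
S_c = C_c·H/(1+e₀)·log₁₀(σ'_f/σ'_0) = 0.18×2.4/(1+1.03)×log₁₀(115.08/43.206)
    = 0.21281 × 0.42546 = 0.09054 m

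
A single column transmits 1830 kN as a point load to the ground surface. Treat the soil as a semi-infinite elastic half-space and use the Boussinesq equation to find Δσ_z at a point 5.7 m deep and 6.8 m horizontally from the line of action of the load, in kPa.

Boussinesq vertical stress below a point load on an elastic half-space:
Δσ_z = 3P/(2πz²) · [1 + (r/z)²]^(−5/2)
r/z = 6.8/5.7 = 1.193; [1+(r/z)²]^(−5/2) = 0.1094.
Δσ_z = 3×1830/(2π×5.7²) × 0.1094 = 26.893 × 0.1094 = 2.942 kPa

Δσ_z ≈ 2.94 kPa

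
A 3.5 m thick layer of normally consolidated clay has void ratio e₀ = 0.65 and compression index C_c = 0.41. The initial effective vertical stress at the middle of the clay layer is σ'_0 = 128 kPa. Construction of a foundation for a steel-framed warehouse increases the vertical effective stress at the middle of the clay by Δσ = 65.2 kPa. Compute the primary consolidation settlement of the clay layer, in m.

Final effective stress: σ'_f = σ'_0 + Δσ = 128 + 65.2 = 193.2 kPa.
Normally consolidated clay, so the full stress increment lies on the virgin compression line:
S_c = C_c·H/(1+e₀)·log₁₀(σ'_f/σ'_0) = 0.41×3.5/(1+0.65)×log₁₀(193.2/128)
    = 0.8697 × 0.1788 = 0.1555 m

S_c ≈ 0.156 m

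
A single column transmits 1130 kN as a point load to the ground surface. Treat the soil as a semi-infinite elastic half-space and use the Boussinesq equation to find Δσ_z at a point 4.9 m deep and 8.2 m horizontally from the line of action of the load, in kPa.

Δσ_z ≈ 0.798 kPa

Boussinesq vertical stress below a point load on an elastic half-space:
Δσ_z = 3P/(2πz²) · [1 + (r/z)²]^(−5/2)
r/z = 8.2/4.9 = 1.6735; [1+(r/z)²]^(−5/2) = 0.035514.
Δσ_z = 3×1130/(2π×4.9²) × 0.035514 = 22.471 × 0.035514 = 0.798 kPa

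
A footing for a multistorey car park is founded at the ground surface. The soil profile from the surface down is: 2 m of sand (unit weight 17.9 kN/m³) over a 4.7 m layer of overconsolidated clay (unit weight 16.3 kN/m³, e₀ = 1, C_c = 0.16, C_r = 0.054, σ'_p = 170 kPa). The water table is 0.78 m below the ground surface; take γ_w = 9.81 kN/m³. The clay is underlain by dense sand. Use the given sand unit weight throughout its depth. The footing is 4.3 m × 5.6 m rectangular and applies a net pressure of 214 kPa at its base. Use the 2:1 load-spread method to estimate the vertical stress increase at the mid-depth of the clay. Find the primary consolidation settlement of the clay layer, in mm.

Mid-depth of clay below the ground surface: z = 2 + 4.7/2 = 4.35 m.
Total vertical stress at mid-clay: σ_v = 17.9×2 + 16.3×2.35 = 74.105 kPa.
Pore pressure: u = 9.81×(4.35 − 0.78) = 35.022 kPa.
Initial effective stress: σ'_0 = σ_v − u = 74.105 − 35.022 = 39.083 kPa.
Stress increase at mid-clay by the 2:1 spreading method:
Δσ = qBL/((B+z)(L+z)) = 214×4.3×5.6/((4.3+4.35)(5.6+4.35)) = 59.873 kPa
Final effective stress: σ'_f = 39.083 + 59.873 = 98.956 kPa.
σ'_f = 98.956 ≤ σ'_p = 170 kPa, so the clay remains overconsolidated and only the recompression index applies:
S_c = C_r·H/(1+e₀)·log₁₀(σ'_f/σ'_0) = 0.054×4.7/2×log₁₀(98.956/39.083)
    = 0.1269 × 0.40345 = 0.0512 m

S_c ≈ 51.2 mm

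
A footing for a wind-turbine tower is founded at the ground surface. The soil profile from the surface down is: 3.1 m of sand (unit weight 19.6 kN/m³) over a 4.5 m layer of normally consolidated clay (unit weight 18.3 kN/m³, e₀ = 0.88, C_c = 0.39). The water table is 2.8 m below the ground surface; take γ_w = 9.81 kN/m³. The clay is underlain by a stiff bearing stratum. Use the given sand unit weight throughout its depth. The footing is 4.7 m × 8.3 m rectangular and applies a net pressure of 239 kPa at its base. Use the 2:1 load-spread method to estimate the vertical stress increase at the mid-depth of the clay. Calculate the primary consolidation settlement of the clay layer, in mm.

Mid-depth of clay below the ground surface: z = 3.1 + 4.5/2 = 5.35 m.
Total vertical stress at mid-clay: σ_v = 19.6×3.1 + 18.3×2.25 = 101.94 kPa.
Pore pressure: u = 9.81×(5.35 − 2.8) = 25.015 kPa.
Initial effective stress: σ'_0 = σ_v − u = 101.94 − 25.015 = 76.925 kPa.
Stress increase at mid-clay by the 2:1 spreading method:
Δσ = qBL/((B+z)(L+z)) = 239×4.7×8.3/((4.7+5.35)(8.3+5.35)) = 67.963 kPa
Final effective stress: σ'_f = σ'_0 + Δσ = 76.925 + 67.963 = 144.89 kPa.
Normally consolidated clay, so the full stress increment lies on the virgin compression line:
S_c = C_c·H/(1+e₀)·log₁₀(σ'_f/σ'_0) = 0.39×4.5/(1+0.88)×log₁₀(144.89/76.925)
    = 0.93351 × 0.27497 = 0.2567 m

S_c ≈ 257 mm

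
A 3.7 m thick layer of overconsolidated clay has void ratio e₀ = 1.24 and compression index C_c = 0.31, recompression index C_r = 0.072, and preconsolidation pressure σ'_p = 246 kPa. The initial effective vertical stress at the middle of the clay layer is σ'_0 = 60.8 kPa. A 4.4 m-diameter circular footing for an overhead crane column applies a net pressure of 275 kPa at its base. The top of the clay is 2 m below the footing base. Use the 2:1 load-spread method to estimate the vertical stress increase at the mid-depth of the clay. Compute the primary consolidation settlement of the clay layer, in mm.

Mid-depth of clay below the footing base: z = 2 + 3.7/2 = 3.85 m.
Stress increase at mid-clay by the 2:1 spreading method:
Δσ ≈ qD²/(D+z)² = 275×4.4²/(4.4+3.85)² = 78.222 kPa
Final effective stress: σ'_f = 60.8 + 78.222 = 139.02 kPa.
σ'_f = 139.02 ≤ σ'_p = 246 kPa, so the clay remains overconsolidated and only the recompression index applies:
S_c = C_r·H/(1+e₀)·log₁₀(σ'_f/σ'_0) = 0.072×3.7/2.24×log₁₀(139.02/60.8)
    = 0.11893 × 0.35917 = 0.04272 m

S_c ≈ 42.7 mm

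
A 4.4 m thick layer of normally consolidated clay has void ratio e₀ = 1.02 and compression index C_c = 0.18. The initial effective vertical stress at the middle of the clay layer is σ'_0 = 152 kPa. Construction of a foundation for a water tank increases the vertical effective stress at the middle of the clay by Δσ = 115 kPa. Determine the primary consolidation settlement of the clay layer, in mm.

Final effective stress: σ'_f = σ'_0 + Δσ = 152 + 115 = 267 kPa.
Normally consolidated clay, so the full stress increment lies on the virgin compression line:
S_c = C_c·H/(1+e₀)·log₁₀(σ'_f/σ'_0) = 0.18×4.4/(1+1.02)×log₁₀(267/152)
    = 0.39208 × 0.24467 = 0.09593 m

S_c ≈ 95.9 mm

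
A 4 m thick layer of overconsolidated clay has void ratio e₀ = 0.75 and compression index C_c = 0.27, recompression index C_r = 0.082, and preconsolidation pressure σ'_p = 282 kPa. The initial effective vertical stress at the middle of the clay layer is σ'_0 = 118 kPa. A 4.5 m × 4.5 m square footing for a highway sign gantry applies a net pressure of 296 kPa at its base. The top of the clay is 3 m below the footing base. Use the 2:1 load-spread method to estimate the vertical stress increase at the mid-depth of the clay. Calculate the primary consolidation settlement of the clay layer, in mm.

S_c ≈ 36.3 mm

Mid-depth of clay below the footing base: z = 3 + 4/2 = 5 m.
Stress increase at mid-clay by the 2:1 spreading method:
Δσ = qBL/((B+z)(L+z)) = 296×4.5×4.5/((4.5+5)(4.5+5)) = 66.416 kPa
Final effective stress: σ'_f = 118 + 66.416 = 184.42 kPa.
σ'_f = 184.42 ≤ σ'_p = 282 kPa, so the clay remains overconsolidated and only the recompression index applies:
S_c = C_r·H/(1+e₀)·log₁₀(σ'_f/σ'_0) = 0.082×4/1.75×log₁₀(184.42/118)
    = 0.18743 × 0.19393 = 0.03635 m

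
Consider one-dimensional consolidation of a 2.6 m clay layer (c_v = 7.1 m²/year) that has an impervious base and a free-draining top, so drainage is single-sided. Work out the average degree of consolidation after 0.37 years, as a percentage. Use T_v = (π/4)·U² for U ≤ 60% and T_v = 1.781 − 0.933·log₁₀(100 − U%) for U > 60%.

Drainage path length: H_d = H = 2.6 m (single drainage).
T_v = c_v·t/H_d² = 7.1×0.37/2.6² = 0.38861.
T_v = 0.38861 corresponds to the U > 60% branch:
U = 1 − 10^((1.781 − T_v)/0.933)/100 = 0.6893

U ≈ 68.9 %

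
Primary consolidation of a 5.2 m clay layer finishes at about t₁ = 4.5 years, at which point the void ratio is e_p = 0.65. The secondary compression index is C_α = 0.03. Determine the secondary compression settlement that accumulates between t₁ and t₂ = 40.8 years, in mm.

Secondary compression: S_s = C_α·H/(1+e_p)·log₁₀(t₂/t₁)
S_s = 0.03×5.2/(1+0.65)×log₁₀(40.8/4.5)
    = 0.09455 × 0.9574 = 0.09052 m

S_s ≈ 90.5 mm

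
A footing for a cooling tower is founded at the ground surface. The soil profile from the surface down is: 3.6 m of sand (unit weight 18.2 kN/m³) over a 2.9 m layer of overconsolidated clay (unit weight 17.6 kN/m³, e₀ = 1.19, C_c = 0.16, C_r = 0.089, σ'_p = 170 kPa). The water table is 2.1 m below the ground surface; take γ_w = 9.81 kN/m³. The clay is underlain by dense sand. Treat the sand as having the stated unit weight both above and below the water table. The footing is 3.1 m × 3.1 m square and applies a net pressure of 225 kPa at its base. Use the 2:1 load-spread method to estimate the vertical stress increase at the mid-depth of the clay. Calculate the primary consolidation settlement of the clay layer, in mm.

S_c ≈ 21.6 mm

Mid-depth of clay below the ground surface: z = 3.6 + 2.9/2 = 5.05 m.
Total vertical stress at mid-clay: σ_v = 18.2×3.6 + 17.6×1.45 = 91.04 kPa.
Pore pressure: u = 9.81×(5.05 − 2.1) = 28.94 kPa.
Initial effective stress: σ'_0 = σ_v − u = 91.04 − 28.94 = 62.1 kPa.
Stress increase at mid-clay by the 2:1 spreading method:
Δσ = qBL/((B+z)(L+z)) = 225×3.1×3.1/((3.1+5.05)(3.1+5.05)) = 32.553 kPa
Final effective stress: σ'_f = 62.1 + 32.553 = 94.653 kPa.
σ'_f = 94.653 ≤ σ'_p = 170 kPa, so the clay remains overconsolidated and only the recompression index applies:
S_c = C_r·H/(1+e₀)·log₁₀(σ'_f/σ'_0) = 0.089×2.9/2.19×log₁₀(94.653/62.1)
    = 0.11785 × 0.18304 = 0.02157 m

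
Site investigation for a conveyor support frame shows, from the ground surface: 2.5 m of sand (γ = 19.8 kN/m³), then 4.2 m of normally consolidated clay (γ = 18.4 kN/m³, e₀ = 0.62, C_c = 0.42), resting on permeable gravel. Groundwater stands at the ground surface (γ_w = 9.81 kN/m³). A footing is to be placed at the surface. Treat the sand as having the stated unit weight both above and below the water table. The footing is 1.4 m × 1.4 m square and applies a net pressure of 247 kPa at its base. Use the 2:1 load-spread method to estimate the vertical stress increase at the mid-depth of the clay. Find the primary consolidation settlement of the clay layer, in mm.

S_c ≈ 129 mm

Mid-depth of clay below the ground surface: z = 2.5 + 4.2/2 = 4.6 m.
Total vertical stress at mid-clay: σ_v = 19.8×2.5 + 18.4×2.1 = 88.14 kPa.
Pore pressure: u = 9.81×(4.6 − 0) = 45.126 kPa.
Initial effective stress: σ'_0 = σ_v − u = 88.14 − 45.126 = 43.014 kPa.
Stress increase at mid-clay by the 2:1 spreading method:
Δσ = qBL/((B+z)(L+z)) = 247×1.4×1.4/((1.4+4.6)(1.4+4.6)) = 13.448 kPa
Final effective stress: σ'_f = σ'_0 + Δσ = 43.014 + 13.448 = 56.462 kPa.
Normally consolidated clay, so the full stress increment lies on the virgin compression line:
S_c = C_c·H/(1+e₀)·log₁₀(σ'_f/σ'_0) = 0.42×4.2/(1+0.62)×log₁₀(56.462/43.014)
    = 1.0889 × 0.11815 = 0.1287 m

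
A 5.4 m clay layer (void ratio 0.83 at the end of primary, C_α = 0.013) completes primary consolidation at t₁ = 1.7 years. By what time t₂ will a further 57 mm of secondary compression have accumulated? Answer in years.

S_s = C_α·H/(1+e_p)·log₁₀(t₂/t₁) ⇒ log₁₀(t₂/t₁) = S_s·(1+e_p)/(C_α·H).
log₁₀(t₂/t₁) = 0.057 × (1+0.83) / (0.013×5.4) = 1.486
t₂ = t₁ × 10^1.486 = 1.7 × 30.61 = 52.04 years

t₂ ≈ 52 years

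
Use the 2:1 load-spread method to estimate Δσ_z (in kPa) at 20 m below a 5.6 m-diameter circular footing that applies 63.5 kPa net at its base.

By the 2:1 method the load spreads at 1 horizontal : 2 vertical, so at depth z the loaded area has grown by z in each plan dimension:
Δσ ≈ qD²/(D+z)² = 63.5×5.6²/(5.6+20)² = 3.0386 kPa

Δσ_z ≈ 3.04 kPa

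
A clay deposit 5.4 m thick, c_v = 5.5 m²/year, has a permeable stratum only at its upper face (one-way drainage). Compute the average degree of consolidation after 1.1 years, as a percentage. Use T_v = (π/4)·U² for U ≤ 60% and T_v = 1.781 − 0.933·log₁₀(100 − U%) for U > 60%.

U ≈ 51.4 %

Drainage path length: H_d = H = 5.4 m (single drainage).
T_v = c_v·t/H_d² = 5.5×1.1/5.4² = 0.20748.
T_v = 0.20748 corresponds to the U ≤ 60% branch:
U = √(4T_v/π) = 0.514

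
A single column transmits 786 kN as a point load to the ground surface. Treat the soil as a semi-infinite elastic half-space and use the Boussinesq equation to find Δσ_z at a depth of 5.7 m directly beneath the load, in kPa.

Δσ_z ≈ 11.6 kPa

Boussinesq vertical stress below a point load on an elastic half-space:
Δσ_z = 3P/(2πz²) · [1 + (r/z)²]^(−5/2)
r/z = 0/5.7 = 0; [1+(r/z)²]^(−5/2) = 1.
Δσ_z = 3×786/(2π×5.7²) × 1 = 11.551 × 1 = 11.55 kPa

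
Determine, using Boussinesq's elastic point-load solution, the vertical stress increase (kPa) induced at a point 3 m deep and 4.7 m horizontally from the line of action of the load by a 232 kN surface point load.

Boussinesq vertical stress below a point load on an elastic half-space:
Δσ_z = 3P/(2πz²) · [1 + (r/z)²]^(−5/2)
r/z = 4.7/3 = 1.5667; [1+(r/z)²]^(−5/2) = 0.045087.
Δσ_z = 3×232/(2π×3²) × 0.045087 = 12.308 × 0.045087 = 0.5549 kPa

Δσ_z ≈ 0.555 kPa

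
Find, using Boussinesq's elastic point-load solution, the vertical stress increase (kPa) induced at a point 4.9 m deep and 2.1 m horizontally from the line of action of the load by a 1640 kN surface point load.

Δσ_z ≈ 21.4 kPa

Boussinesq vertical stress below a point load on an elastic half-space:
Δσ_z = 3P/(2πz²) · [1 + (r/z)²]^(−5/2)
r/z = 2.1/4.9 = 0.42857; [1+(r/z)²]^(−5/2) = 0.65602.
Δσ_z = 3×1640/(2π×4.9²) × 0.65602 = 32.613 × 0.65602 = 21.39 kPa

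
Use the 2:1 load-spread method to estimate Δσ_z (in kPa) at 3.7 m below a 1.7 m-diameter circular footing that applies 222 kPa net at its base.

Δσ_z ≈ 22 kPa

By the 2:1 method the load spreads at 1 horizontal : 2 vertical, so at depth z the loaded area has grown by z in each plan dimension:
Δσ ≈ qD²/(D+z)² = 222×1.7²/(1.7+3.7)² = 22.002 kPa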